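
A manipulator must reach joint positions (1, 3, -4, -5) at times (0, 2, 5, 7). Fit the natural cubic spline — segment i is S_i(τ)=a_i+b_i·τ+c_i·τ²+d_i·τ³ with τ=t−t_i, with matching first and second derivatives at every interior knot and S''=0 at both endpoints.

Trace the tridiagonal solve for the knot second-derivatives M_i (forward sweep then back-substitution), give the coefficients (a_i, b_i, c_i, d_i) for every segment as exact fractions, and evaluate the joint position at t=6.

  seg 0: a=1 b=506/273 c=0 d=-233/1092
  seg 1: a=3 b=-193/273 c=-233/182 d=31/126
  seg 2: a=-4 b=-953/546 c=85/91 d=-85/546
S(6) = -452/91

Δ: Δ0=1, Δ1=-7/3, Δ2=-1/2
row 1: diag=10, rhs=-20; c'=3/10, d'=-2
row 2: denom=10−3·3/10=91/10; d'=(11−3·-2)/(91/10)=170/91
back: M2=170/91
back: M1=-2−3/10·170/91=-233/91
M: M0=0, M1=-233/91, M2=170/91, M3=0
seg 0: a=1, c=M0/2=0, d=(M1−M0)/(6·2)=-233/1092, b=Δ0−h0·(2M0+M1)/6=506/273
seg 1: a=3, c=M1/2=-233/182, d=(M2−M1)/(6·3)=31/126, b=Δ1−h1·(2M1+M2)/6=-193/273
seg 2: a=-4, c=M2/2=85/91, d=(M3−M2)/(6·2)=-85/546, b=Δ2−h2·(2M2+M3)/6=-953/546
t_q=6 → seg 2, τ=1; S=-4+-953/546·τ+85/91·τ²+-85/546·τ³=-452/91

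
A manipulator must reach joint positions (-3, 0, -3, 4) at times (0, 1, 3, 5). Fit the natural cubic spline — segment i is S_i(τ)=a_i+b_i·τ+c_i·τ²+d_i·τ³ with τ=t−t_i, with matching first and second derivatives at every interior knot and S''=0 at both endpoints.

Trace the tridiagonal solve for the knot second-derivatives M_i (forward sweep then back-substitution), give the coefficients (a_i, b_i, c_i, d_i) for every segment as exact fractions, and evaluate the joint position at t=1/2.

  seg 0: a=-3 b=89/22 c=0 d=-23/22
  seg 1: a=0 b=10/11 c=-69/22 d=85/88
  seg 2: a=-3 b=-1/22 c=117/44 d=-39/88
S(1/2) = -195/176

Δ: Δ0=3, Δ1=-3/2, Δ2=7/2
row 1: diag=6, rhs=-27; c'=1/3, d'=-9/2
row 2: denom=8−2·1/3=22/3; d'=(30−2·-9/2)/(22/3)=117/22
back: M2=117/22
back: M1=-9/2−1/3·117/22=-69/11
M: M0=0, M1=-69/11, M2=117/22, M3=0
seg 0: a=-3, c=M0/2=0, d=(M1−M0)/(6·1)=-23/22, b=Δ0−h0·(2M0+M1)/6=89/22
seg 1: a=0, c=M1/2=-69/22, d=(M2−M1)/(6·2)=85/88, b=Δ1−h1·(2M1+M2)/6=10/11
seg 2: a=-3, c=M2/2=117/44, d=(M3−M2)/(6·2)=-39/88, b=Δ2−h2·(2M2+M3)/6=-1/22
t_q=1/2 → seg 0, τ=1/2; S=-3+89/22·τ+0·τ²+-23/22·τ³=-195/176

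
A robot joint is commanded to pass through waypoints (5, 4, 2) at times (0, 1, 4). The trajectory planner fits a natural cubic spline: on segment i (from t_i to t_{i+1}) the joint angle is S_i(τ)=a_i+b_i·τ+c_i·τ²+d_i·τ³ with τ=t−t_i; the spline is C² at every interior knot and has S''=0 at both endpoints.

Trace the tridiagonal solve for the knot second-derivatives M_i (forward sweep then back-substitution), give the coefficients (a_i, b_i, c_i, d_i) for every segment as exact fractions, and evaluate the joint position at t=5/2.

  seg 0: a=5 b=-25/24 c=0 d=1/24
  seg 1: a=4 b=-11/12 c=1/8 d=-1/72
S(5/2) = 183/64

Δ: Δ0=-1, Δ1=-2/3
row 1: diag=8, rhs=2; c'=3/8, d'=1/4
back: M1=1/4
M: M0=0, M1=1/4, M2=0
seg 0: a=5, c=M0/2=0, d=(M1−M0)/(6·1)=1/24, b=Δ0−h0·(2M0+M1)/6=-25/24
seg 1: a=4, c=M1/2=1/8, d=(M2−M1)/(6·3)=-1/72, b=Δ1−h1·(2M1+M2)/6=-11/12
t_q=5/2 → seg 1, τ=3/2; S=4+-11/12·τ+1/8·τ²+-1/72·τ³=183/64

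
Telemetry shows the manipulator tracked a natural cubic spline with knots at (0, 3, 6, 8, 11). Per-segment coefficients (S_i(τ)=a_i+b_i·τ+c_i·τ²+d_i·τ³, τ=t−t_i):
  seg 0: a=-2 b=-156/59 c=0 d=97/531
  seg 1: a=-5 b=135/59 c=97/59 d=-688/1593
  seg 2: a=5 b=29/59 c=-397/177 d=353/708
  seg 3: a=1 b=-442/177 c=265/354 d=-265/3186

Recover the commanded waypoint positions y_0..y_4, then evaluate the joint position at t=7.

y_0 = S_0(0) = a_0 = -2
y_1 = S_1(0) = a_1 = -5
y_2 = S_2(0) = a_2 = 5
y_3 = S_3(0) = a_3 = 1
y_4 = S_3(3) = -2
t_q=7 is in segment 2 (τ=1); S_2(τ)=2653/708

y_0=-2 y_1=-5 y_2=5 y_3=1 y_4=-2
S(7) = 2653/708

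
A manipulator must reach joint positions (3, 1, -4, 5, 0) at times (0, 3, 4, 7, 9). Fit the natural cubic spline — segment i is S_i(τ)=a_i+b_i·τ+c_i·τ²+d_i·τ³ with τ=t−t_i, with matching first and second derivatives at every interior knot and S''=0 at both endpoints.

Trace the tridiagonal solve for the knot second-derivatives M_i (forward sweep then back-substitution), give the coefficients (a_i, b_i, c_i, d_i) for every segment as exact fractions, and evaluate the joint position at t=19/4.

Δ: Δ0=-2/3, Δ1=-5, Δ2=3, Δ3=-5/2
row 1: diag=8, rhs=-26; c'=1/8, d'=-13/4
row 2: denom=8−1·1/8=63/8; d'=(48−1·-13/4)/(63/8)=410/63
row 3: denom=10−3·8/21=62/7; d'=(-33−3·410/63)/(62/7)=-1103/186
back: M3=-1103/186
back: M2=410/63−8/21·-1103/186=2446/279
back: M1=-13/4−1/8·2446/279=-2425/558
M: M0=0, M1=-2425/558, M2=2446/279, M3=-1103/186, M4=0
seg 0: a=3, c=M0/2=0, d=(M1−M0)/(6·3)=-2425/10044, b=Δ0−h0·(2M0+M1)/6=1681/1116
seg 1: a=1, c=M1/2=-2425/1116, d=(M2−M1)/(6·1)=271/124, b=Δ1−h1·(2M1+M2)/6=-2797/558
seg 2: a=-4, c=M2/2=1223/279, d=(M3−M2)/(6·3)=-8201/10044, b=Δ2−h2·(2M2+M3)/6=-3127/1116
seg 3: a=5, c=M3/2=-1103/372, d=(M4−M3)/(6·2)=1103/2232, b=Δ3−h3·(2M3+M4)/6=811/558
t_q=19/4 → seg 2, τ=3/4; S=-4+-3127/1116·τ+1223/279·τ²+-8201/10044·τ³=-31587/7936

  seg 0: a=3 b=1681/1116 c=0 d=-2425/10044
  seg 1: a=1 b=-2797/558 c=-2425/1116 d=271/124
  seg 2: a=-4 b=-3127/1116 c=1223/279 d=-8201/10044
  seg 3: a=5 b=811/558 c=-1103/372 d=1103/2232
S(19/4) = -31587/7936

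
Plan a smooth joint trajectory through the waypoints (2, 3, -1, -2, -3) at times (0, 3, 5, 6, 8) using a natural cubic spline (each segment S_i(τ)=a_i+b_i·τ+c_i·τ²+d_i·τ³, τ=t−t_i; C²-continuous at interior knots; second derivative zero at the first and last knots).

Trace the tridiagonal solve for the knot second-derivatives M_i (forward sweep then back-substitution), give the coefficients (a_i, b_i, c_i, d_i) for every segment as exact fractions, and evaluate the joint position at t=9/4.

Δ: Δ0=1/3, Δ1=-2, Δ2=-1, Δ3=-1/2
row 1: diag=10, rhs=-14; c'=1/5, d'=-7/5
row 2: denom=6−2·1/5=28/5; d'=(6−2·-7/5)/(28/5)=11/7
row 3: denom=6−1·5/28=163/28; d'=(3−1·11/7)/(163/28)=40/163
back: M3=40/163
back: M2=11/7−5/28·40/163=249/163
back: M1=-7/5−1/5·249/163=-278/163
M: M0=0, M1=-278/163, M2=249/163, M3=40/163, M4=0
seg 0: a=2, c=M0/2=0, d=(M1−M0)/(6·3)=-139/1467, b=Δ0−h0·(2M0+M1)/6=580/489
seg 1: a=3, c=M1/2=-139/163, d=(M2−M1)/(6·2)=527/1956, b=Δ1−h1·(2M1+M2)/6=-671/489
seg 2: a=-1, c=M2/2=249/326, d=(M3−M2)/(6·1)=-209/978, b=Δ2−h2·(2M2+M3)/6=-758/489
seg 3: a=-2, c=M3/2=20/163, d=(M4−M3)/(6·2)=-10/489, b=Δ3−h3·(2M3+M4)/6=-649/978
t_q=9/4 → seg 0, τ=9/4; S=2+580/489·τ+0·τ²+-139/1467·τ³=37445/10432

  seg 0: a=2 b=580/489 c=0 d=-139/1467
  seg 1: a=3 b=-671/489 c=-139/163 d=527/1956
  seg 2: a=-1 b=-758/489 c=249/326 d=-209/978
  seg 3: a=-2 b=-649/978 c=20/163 d=-10/489
S(9/4) = 37445/10432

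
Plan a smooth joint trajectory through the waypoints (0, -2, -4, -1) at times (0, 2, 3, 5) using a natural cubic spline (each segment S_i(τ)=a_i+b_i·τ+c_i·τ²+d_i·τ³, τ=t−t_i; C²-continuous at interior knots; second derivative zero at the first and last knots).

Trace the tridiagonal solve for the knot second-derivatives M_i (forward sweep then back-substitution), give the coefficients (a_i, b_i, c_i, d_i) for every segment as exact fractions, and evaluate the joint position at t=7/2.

  seg 0: a=0 b=-16/35 c=0 d=-19/140
  seg 1: a=-2 b=-73/35 c=-57/70 d=9/10
  seg 2: a=-4 b=-71/70 c=66/35 d=-11/35
S(7/2) = -163/40

Δ: Δ0=-1, Δ1=-2, Δ2=3/2
row 1: diag=6, rhs=-6; c'=1/6, d'=-1
row 2: denom=6−1·1/6=35/6; d'=(21−1·-1)/(35/6)=132/35
back: M2=132/35
back: M1=-1−1/6·132/35=-57/35
M: M0=0, M1=-57/35, M2=132/35, M3=0
seg 0: a=0, c=M0/2=0, d=(M1−M0)/(6·2)=-19/140, b=Δ0−h0·(2M0+M1)/6=-16/35
seg 1: a=-2, c=M1/2=-57/70, d=(M2−M1)/(6·1)=9/10, b=Δ1−h1·(2M1+M2)/6=-73/35
seg 2: a=-4, c=M2/2=66/35, d=(M3−M2)/(6·2)=-11/35, b=Δ2−h2·(2M2+M3)/6=-71/70
t_q=7/2 → seg 2, τ=1/2; S=-4+-71/70·τ+66/35·τ²+-11/35·τ³=-163/40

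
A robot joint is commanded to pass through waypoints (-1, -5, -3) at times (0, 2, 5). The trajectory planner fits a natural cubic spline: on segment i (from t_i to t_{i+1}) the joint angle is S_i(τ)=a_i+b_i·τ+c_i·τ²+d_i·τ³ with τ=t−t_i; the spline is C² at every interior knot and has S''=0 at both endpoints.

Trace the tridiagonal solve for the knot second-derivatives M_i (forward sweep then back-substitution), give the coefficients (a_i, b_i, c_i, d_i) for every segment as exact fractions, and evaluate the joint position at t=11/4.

  seg 0: a=-1 b=-38/15 c=0 d=2/15
  seg 1: a=-5 b=-14/15 c=4/5 d=-4/45
S(11/4) = -423/80

Δ: Δ0=-2, Δ1=2/3
row 1: diag=10, rhs=16; c'=3/10, d'=8/5
back: M1=8/5
M: M0=0, M1=8/5, M2=0
seg 0: a=-1, c=M0/2=0, d=(M1−M0)/(6·2)=2/15, b=Δ0−h0·(2M0+M1)/6=-38/15
seg 1: a=-5, c=M1/2=4/5, d=(M2−M1)/(6·3)=-4/45, b=Δ1−h1·(2M1+M2)/6=-14/15
t_q=11/4 → seg 1, τ=3/4; S=-5+-14/15·τ+4/5·τ²+-4/45·τ³=-423/80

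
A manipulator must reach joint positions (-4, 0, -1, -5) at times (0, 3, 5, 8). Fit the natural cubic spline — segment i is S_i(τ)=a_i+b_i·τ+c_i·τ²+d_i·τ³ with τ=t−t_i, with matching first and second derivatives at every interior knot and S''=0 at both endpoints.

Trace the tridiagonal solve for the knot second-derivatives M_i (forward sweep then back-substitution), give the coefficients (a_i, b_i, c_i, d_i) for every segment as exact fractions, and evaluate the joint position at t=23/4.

Δ: Δ0=4/3, Δ1=-1/2, Δ2=-4/3
row 1: diag=10, rhs=-11; c'=1/5, d'=-11/10
row 2: denom=10−2·1/5=48/5; d'=(-5−2·-11/10)/(48/5)=-7/24
back: M2=-7/24
back: M1=-11/10−1/5·-7/24=-25/24
M: M0=0, M1=-25/24, M2=-7/24, M3=0
seg 0: a=-4, c=M0/2=0, d=(M1−M0)/(6·3)=-25/432, b=Δ0−h0·(2M0+M1)/6=89/48
seg 1: a=0, c=M1/2=-25/48, d=(M2−M1)/(6·2)=1/16, b=Δ1−h1·(2M1+M2)/6=7/24
seg 2: a=-1, c=M2/2=-7/48, d=(M3−M2)/(6·3)=7/432, b=Δ2−h2·(2M2+M3)/6=-25/24
t_q=23/4 → seg 2, τ=3/4; S=-1+-25/24·τ+-7/48·τ²+7/432·τ³=-1901/1024

  seg 0: a=-4 b=89/48 c=0 d=-25/432
  seg 1: a=0 b=7/24 c=-25/48 d=1/16
  seg 2: a=-1 b=-25/24 c=-7/48 d=7/432
S(23/4) = -1901/1024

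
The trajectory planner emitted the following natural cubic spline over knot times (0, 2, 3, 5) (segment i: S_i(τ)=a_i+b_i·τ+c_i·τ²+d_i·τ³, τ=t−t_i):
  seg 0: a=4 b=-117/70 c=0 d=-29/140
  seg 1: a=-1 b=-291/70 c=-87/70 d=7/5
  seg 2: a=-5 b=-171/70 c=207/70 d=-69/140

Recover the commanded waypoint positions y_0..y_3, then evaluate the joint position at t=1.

y_0 = S_0(0) = a_0 = 4
y_1 = S_1(0) = a_1 = -1
y_2 = S_2(0) = a_2 = -5
y_3 = S_2(2) = -2
t_q=1 is in segment 0 (τ=1); S_0(τ)=297/140

y_0=4 y_1=-1 y_2=-5 y_3=-2
S(1) = 297/140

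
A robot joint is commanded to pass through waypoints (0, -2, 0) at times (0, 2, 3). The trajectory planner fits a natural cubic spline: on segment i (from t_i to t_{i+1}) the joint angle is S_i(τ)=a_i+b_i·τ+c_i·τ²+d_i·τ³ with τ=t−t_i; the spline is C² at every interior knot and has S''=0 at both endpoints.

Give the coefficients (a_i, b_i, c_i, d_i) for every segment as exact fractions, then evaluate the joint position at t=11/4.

  seg 0: a=0 b=-2 c=0 d=1/4
  seg 1: a=-2 b=1 c=3/2 d=-1/2
S(11/4) = -79/128

Δ: Δ0=-1, Δ1=2
row 1: diag=6, rhs=18; c'=1/6, d'=3
back: M1=3
M: M0=0, M1=3, M2=0
seg 0: a=0, c=M0/2=0, d=(M1−M0)/(6·2)=1/4, b=Δ0−h0·(2M0+M1)/6=-2
seg 1: a=-2, c=M1/2=3/2, d=(M2−M1)/(6·1)=-1/2, b=Δ1−h1·(2M1+M2)/6=1
t_q=11/4 → seg 1, τ=3/4; S=-2+1·τ+3/2·τ²+-1/2·τ³=-79/128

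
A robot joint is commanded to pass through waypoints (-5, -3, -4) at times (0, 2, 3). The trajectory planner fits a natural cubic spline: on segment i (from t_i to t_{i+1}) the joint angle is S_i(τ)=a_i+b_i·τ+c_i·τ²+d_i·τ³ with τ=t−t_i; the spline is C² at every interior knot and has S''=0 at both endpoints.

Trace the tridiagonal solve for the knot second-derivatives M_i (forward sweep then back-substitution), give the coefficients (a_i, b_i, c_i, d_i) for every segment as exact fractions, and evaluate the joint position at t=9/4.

  seg 0: a=-5 b=5/3 c=0 d=-1/6
  seg 1: a=-3 b=-1/3 c=-1 d=1/3
S(9/4) = -201/64

Δ: Δ0=1, Δ1=-1
row 1: diag=6, rhs=-12; c'=1/6, d'=-2
back: M1=-2
M: M0=0, M1=-2, M2=0
seg 0: a=-5, c=M0/2=0, d=(M1−M0)/(6·2)=-1/6, b=Δ0−h0·(2M0+M1)/6=5/3
seg 1: a=-3, c=M1/2=-1, d=(M2−M1)/(6·1)=1/3, b=Δ1−h1·(2M1+M2)/6=-1/3
t_q=9/4 → seg 1, τ=1/4; S=-3+-1/3·τ+-1·τ²+1/3·τ³=-201/64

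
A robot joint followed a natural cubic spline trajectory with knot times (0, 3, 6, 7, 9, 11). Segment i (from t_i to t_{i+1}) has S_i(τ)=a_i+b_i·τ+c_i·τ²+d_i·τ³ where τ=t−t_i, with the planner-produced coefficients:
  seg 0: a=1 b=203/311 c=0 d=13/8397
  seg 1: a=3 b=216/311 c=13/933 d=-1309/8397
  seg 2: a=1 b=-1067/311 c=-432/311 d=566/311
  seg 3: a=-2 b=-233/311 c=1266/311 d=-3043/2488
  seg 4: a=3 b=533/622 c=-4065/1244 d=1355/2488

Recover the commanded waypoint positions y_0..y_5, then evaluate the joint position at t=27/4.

y_0=1 y_1=3 y_2=1 y_3=-2 y_4=3 y_5=-4
S(27/4) = -15791/9952

y_0 = S_0(0) = a_0 = 1
y_1 = S_1(0) = a_1 = 3
y_2 = S_2(0) = a_2 = 1
y_3 = S_3(0) = a_3 = -2
y_4 = S_4(0) = a_4 = 3
y_5 = S_4(2) = -4
t_q=27/4 is in segment 2 (τ=3/4); S_2(τ)=-15791/9952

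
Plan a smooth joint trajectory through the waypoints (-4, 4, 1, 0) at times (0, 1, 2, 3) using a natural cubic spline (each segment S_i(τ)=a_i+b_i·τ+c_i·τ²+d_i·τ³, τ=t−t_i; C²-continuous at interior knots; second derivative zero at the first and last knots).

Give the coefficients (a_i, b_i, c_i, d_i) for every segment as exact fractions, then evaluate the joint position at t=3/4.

  seg 0: a=-4 b=166/15 c=0 d=-46/15
  seg 1: a=4 b=28/15 c=-46/5 d=13/3
  seg 2: a=1 b=-53/15 c=19/5 d=-19/15
S(3/4) = 481/160

Δ: Δ0=8, Δ1=-3, Δ2=-1
row 1: diag=4, rhs=-66; c'=1/4, d'=-33/2
row 2: denom=4−1·1/4=15/4; d'=(12−1·-33/2)/(15/4)=38/5
back: M2=38/5
back: M1=-33/2−1/4·38/5=-92/5
M: M0=0, M1=-92/5, M2=38/5, M3=0
seg 0: a=-4, c=M0/2=0, d=(M1−M0)/(6·1)=-46/15, b=Δ0−h0·(2M0+M1)/6=166/15
seg 1: a=4, c=M1/2=-46/5, d=(M2−M1)/(6·1)=13/3, b=Δ1−h1·(2M1+M2)/6=28/15
seg 2: a=1, c=M2/2=19/5, d=(M3−M2)/(6·1)=-19/15, b=Δ2−h2·(2M2+M3)/6=-53/15
t_q=3/4 → seg 0, τ=3/4; S=-4+166/15·τ+0·τ²+-46/15·τ³=481/160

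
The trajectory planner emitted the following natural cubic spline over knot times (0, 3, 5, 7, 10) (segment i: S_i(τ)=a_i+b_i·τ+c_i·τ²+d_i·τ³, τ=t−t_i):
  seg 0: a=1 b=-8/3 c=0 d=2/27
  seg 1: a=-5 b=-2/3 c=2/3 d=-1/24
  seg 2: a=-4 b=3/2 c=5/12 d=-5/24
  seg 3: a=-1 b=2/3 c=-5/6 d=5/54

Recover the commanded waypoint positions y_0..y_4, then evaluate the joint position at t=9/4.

y_0 = S_0(0) = a_0 = 1
y_1 = S_1(0) = a_1 = -5
y_2 = S_2(0) = a_2 = -4
y_3 = S_3(0) = a_3 = -1
y_4 = S_3(3) = -4
t_q=9/4 is in segment 0 (τ=9/4); S_0(τ)=-133/32

y_0=1 y_1=-5 y_2=-4 y_3=-1 y_4=-4
S(9/4) = -133/32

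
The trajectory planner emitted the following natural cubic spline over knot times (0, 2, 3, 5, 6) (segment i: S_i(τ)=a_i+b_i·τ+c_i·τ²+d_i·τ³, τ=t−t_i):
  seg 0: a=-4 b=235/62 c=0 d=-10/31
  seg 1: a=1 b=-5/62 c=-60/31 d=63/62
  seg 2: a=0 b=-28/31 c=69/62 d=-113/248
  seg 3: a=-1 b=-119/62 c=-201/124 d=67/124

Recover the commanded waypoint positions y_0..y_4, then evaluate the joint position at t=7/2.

y_0=-4 y_1=1 y_2=0 y_3=-1 y_4=-4
S(7/2) = -457/1984

y_0 = S_0(0) = a_0 = -4
y_1 = S_1(0) = a_1 = 1
y_2 = S_2(0) = a_2 = 0
y_3 = S_3(0) = a_3 = -1
y_4 = S_3(1) = -4
t_q=7/2 is in segment 2 (τ=1/2); S_2(τ)=-457/1984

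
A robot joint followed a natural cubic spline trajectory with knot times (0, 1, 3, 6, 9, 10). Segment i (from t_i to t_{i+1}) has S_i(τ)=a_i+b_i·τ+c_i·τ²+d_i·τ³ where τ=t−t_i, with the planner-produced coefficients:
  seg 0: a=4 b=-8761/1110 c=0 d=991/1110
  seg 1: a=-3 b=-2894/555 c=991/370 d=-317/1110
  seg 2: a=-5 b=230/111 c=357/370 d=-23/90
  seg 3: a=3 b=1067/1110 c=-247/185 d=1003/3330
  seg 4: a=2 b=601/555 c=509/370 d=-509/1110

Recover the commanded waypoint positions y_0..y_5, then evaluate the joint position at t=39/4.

y_0=4 y_1=-3 y_2=-5 y_3=3 y_4=2 y_5=4
S(39/4) = 16067/4736

y_0 = S_0(0) = a_0 = 4
y_1 = S_1(0) = a_1 = -3
y_2 = S_2(0) = a_2 = -5
y_3 = S_3(0) = a_3 = 3
y_4 = S_4(0) = a_4 = 2
y_5 = S_4(1) = 4
t_q=39/4 is in segment 4 (τ=3/4); S_4(τ)=16067/4736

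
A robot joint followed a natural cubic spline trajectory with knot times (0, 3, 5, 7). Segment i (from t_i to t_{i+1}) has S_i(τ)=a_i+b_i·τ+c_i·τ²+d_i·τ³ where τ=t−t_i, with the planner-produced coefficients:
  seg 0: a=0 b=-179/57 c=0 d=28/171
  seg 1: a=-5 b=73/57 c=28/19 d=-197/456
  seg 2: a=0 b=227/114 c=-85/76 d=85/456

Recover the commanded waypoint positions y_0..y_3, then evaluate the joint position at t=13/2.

y_0 = S_0(0) = a_0 = 0
y_1 = S_1(0) = a_1 = -5
y_2 = S_2(0) = a_2 = 0
y_3 = S_2(2) = 1
t_q=13/2 is in segment 2 (τ=3/2); S_2(τ)=1337/1216

y_0=0 y_1=-5 y_2=0 y_3=1
S(13/2) = 1337/1216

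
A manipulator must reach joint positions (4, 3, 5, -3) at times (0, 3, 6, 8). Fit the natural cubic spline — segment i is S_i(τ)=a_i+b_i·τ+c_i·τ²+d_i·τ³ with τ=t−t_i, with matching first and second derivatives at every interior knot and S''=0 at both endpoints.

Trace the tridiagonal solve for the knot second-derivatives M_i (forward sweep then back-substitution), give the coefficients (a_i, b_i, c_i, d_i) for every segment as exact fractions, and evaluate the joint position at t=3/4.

  seg 0: a=4 b=-109/111 c=0 d=8/111
  seg 1: a=3 b=107/111 c=24/37 d=-83/333
  seg 2: a=5 b=-208/111 c=-59/37 d=59/222
S(3/4) = 975/296

Δ: Δ0=-1/3, Δ1=2/3, Δ2=-4
row 1: diag=12, rhs=6; c'=1/4, d'=1/2
row 2: denom=10−3·1/4=37/4; d'=(-28−3·1/2)/(37/4)=-118/37
back: M2=-118/37
back: M1=1/2−1/4·-118/37=48/37
M: M0=0, M1=48/37, M2=-118/37, M3=0
seg 0: a=4, c=M0/2=0, d=(M1−M0)/(6·3)=8/111, b=Δ0−h0·(2M0+M1)/6=-109/111
seg 1: a=3, c=M1/2=24/37, d=(M2−M1)/(6·3)=-83/333, b=Δ1−h1·(2M1+M2)/6=107/111
seg 2: a=5, c=M2/2=-59/37, d=(M3−M2)/(6·2)=59/222, b=Δ2−h2·(2M2+M3)/6=-208/111
t_q=3/4 → seg 0, τ=3/4; S=4+-109/111·τ+0·τ²+8/111·τ³=975/296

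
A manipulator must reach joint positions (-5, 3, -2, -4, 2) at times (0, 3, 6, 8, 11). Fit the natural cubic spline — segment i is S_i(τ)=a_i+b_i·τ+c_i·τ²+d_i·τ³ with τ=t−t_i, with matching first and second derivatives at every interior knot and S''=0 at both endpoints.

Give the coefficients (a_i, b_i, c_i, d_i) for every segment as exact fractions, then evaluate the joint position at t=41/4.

  seg 0: a=-5 b=227/59 c=0 d=-209/1593
  seg 1: a=3 b=18/59 c=-209/177 d=278/1593
  seg 2: a=-2 b=-122/59 c=23/59 d=17/236
  seg 3: a=-4 b=21/59 c=97/118 d=-97/1062
S(41/4) = -589/7552

Δ: Δ0=8/3, Δ1=-5/3, Δ2=-1, Δ3=2
row 1: diag=12, rhs=-26; c'=1/4, d'=-13/6
row 2: denom=10−3·1/4=37/4; d'=(4−3·-13/6)/(37/4)=42/37
row 3: denom=10−2·8/37=354/37; d'=(18−2·42/37)/(354/37)=97/59
back: M3=97/59
back: M2=42/37−8/37·97/59=46/59
back: M1=-13/6−1/4·46/59=-418/177
M: M0=0, M1=-418/177, M2=46/59, M3=97/59, M4=0
seg 0: a=-5, c=M0/2=0, d=(M1−M0)/(6·3)=-209/1593, b=Δ0−h0·(2M0+M1)/6=227/59
seg 1: a=3, c=M1/2=-209/177, d=(M2−M1)/(6·3)=278/1593, b=Δ1−h1·(2M1+M2)/6=18/59
seg 2: a=-2, c=M2/2=23/59, d=(M3−M2)/(6·2)=17/236, b=Δ2−h2·(2M2+M3)/6=-122/59
seg 3: a=-4, c=M3/2=97/118, d=(M4−M3)/(6·3)=-97/1062, b=Δ3−h3·(2M3+M4)/6=21/59
t_q=41/4 → seg 3, τ=9/4; S=-4+21/59·τ+97/118·τ²+-97/1062·τ³=-589/7552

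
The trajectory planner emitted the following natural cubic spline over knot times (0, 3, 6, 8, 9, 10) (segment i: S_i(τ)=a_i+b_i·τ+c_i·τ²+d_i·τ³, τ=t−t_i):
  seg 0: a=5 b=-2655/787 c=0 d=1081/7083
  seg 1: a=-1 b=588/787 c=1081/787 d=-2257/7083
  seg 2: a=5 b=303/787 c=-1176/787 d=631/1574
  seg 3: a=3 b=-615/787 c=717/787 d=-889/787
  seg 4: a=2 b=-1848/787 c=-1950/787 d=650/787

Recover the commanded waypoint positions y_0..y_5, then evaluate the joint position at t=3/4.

y_0=5 y_1=-1 y_2=5 y_3=3 y_4=2 y_5=-2
S(3/4) = 127643/50368

y_0 = S_0(0) = a_0 = 5
y_1 = S_1(0) = a_1 = -1
y_2 = S_2(0) = a_2 = 5
y_3 = S_3(0) = a_3 = 3
y_4 = S_4(0) = a_4 = 2
y_5 = S_4(1) = -2
t_q=3/4 is in segment 0 (τ=3/4); S_0(τ)=127643/50368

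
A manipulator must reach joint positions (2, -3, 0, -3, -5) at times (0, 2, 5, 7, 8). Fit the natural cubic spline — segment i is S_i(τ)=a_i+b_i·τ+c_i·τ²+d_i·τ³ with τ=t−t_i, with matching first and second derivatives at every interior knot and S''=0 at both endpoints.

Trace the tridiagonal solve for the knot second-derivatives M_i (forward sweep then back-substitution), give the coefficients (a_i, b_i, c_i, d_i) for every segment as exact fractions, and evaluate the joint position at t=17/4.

  seg 0: a=2 b=-1741/506 c=0 d=119/506
  seg 1: a=-3 b=-313/506 c=357/253 d=-147/506
  seg 2: a=0 b=1/253 c=-609/506 d=457/2024
  seg 3: a=-3 b=-1063/506 c=153/1012 d=-51/1012
S(17/4) = -1641/2944

Δ: Δ0=-5/2, Δ1=1, Δ2=-3/2, Δ3=-2
row 1: diag=10, rhs=21; c'=3/10, d'=21/10
row 2: denom=10−3·3/10=91/10; d'=(-15−3·21/10)/(91/10)=-213/91
row 3: denom=6−2·20/91=506/91; d'=(-3−2·-213/91)/(506/91)=153/506
back: M3=153/506
back: M2=-213/91−20/91·153/506=-609/253
back: M1=21/10−3/10·-609/253=714/253
M: M0=0, M1=714/253, M2=-609/253, M3=153/506, M4=0
seg 0: a=2, c=M0/2=0, d=(M1−M0)/(6·2)=119/506, b=Δ0−h0·(2M0+M1)/6=-1741/506
seg 1: a=-3, c=M1/2=357/253, d=(M2−M1)/(6·3)=-147/506, b=Δ1−h1·(2M1+M2)/6=-313/506
seg 2: a=0, c=M2/2=-609/506, d=(M3−M2)/(6·2)=457/2024, b=Δ2−h2·(2M2+M3)/6=1/253
seg 3: a=-3, c=M3/2=153/1012, d=(M4−M3)/(6·1)=-51/1012, b=Δ3−h3·(2M3+M4)/6=-1063/506
t_q=17/4 → seg 1, τ=9/4; S=-3+-313/506·τ+357/253·τ²+-147/506·τ³=-1641/2944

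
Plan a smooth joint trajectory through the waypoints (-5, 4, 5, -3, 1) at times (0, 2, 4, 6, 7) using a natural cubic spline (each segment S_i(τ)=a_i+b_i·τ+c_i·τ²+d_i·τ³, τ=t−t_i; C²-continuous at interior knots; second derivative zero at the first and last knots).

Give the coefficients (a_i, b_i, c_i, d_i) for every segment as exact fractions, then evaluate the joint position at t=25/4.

Δ: Δ0=9/2, Δ1=1/2, Δ2=-4, Δ3=4
row 1: diag=8, rhs=-24; c'=1/4, d'=-3
row 2: denom=8−2·1/4=15/2; d'=(-27−2·-3)/(15/2)=-14/5
row 3: denom=6−2·4/15=82/15; d'=(48−2·-14/5)/(82/15)=402/41
back: M3=402/41
back: M2=-14/5−4/15·402/41=-222/41
back: M1=-3−1/4·-222/41=-135/82
M: M0=0, M1=-135/82, M2=-222/41, M3=402/41, M4=0
seg 0: a=-5, c=M0/2=0, d=(M1−M0)/(6·2)=-45/328, b=Δ0−h0·(2M0+M1)/6=207/41
seg 1: a=4, c=M1/2=-135/164, d=(M2−M1)/(6·2)=-103/328, b=Δ1−h1·(2M1+M2)/6=279/82
seg 2: a=5, c=M2/2=-111/41, d=(M3−M2)/(6·2)=52/41, b=Δ2−h2·(2M2+M3)/6=-150/41
seg 3: a=-3, c=M3/2=201/41, d=(M4−M3)/(6·1)=-67/41, b=Δ3−h3·(2M3+M4)/6=30/41
t_q=25/4 → seg 3, τ=1/4; S=-3+30/41·τ+201/41·τ²+-67/41·τ³=-6655/2624

  seg 0: a=-5 b=207/41 c=0 d=-45/328
  seg 1: a=4 b=279/82 c=-135/164 d=-103/328
  seg 2: a=5 b=-150/41 c=-111/41 d=52/41
  seg 3: a=-3 b=30/41 c=201/41 d=-67/41
S(25/4) = -6655/2624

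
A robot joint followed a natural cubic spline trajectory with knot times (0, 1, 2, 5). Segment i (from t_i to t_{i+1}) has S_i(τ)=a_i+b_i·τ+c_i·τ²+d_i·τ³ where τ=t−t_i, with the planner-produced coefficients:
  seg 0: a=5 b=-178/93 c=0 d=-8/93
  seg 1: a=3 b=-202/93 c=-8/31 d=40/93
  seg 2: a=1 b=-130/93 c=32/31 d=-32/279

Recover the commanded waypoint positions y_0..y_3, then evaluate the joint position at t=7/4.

y_0=5 y_1=3 y_2=1 y_3=3
S(7/4) = 349/248

y_0 = S_0(0) = a_0 = 5
y_1 = S_1(0) = a_1 = 3
y_2 = S_2(0) = a_2 = 1
y_3 = S_2(3) = 3
t_q=7/4 is in segment 1 (τ=3/4); S_1(τ)=349/248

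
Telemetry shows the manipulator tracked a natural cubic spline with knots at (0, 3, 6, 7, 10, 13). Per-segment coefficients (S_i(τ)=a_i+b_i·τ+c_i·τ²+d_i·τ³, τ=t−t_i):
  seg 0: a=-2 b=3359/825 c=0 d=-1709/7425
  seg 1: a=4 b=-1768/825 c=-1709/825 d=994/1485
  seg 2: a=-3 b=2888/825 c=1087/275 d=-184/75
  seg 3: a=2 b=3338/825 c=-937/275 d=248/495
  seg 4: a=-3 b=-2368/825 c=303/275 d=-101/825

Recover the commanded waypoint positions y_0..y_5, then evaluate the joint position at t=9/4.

y_0 = S_0(0) = a_0 = -2
y_1 = S_1(0) = a_1 = 4
y_2 = S_2(0) = a_2 = -3
y_3 = S_3(0) = a_3 = 2
y_4 = S_4(0) = a_4 = -3
y_5 = S_4(3) = -5
t_q=9/4 is in segment 0 (τ=9/4); S_0(τ)=79889/17600

y_0=-2 y_1=4 y_2=-3 y_3=2 y_4=-3 y_5=-5
S(9/4) = 79889/17600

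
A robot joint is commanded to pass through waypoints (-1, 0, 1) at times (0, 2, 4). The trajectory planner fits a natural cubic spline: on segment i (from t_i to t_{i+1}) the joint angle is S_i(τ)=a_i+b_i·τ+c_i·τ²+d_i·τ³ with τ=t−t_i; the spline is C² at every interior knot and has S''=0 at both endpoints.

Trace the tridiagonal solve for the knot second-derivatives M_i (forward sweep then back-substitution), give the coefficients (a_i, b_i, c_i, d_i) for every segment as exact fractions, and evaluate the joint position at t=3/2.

  seg 0: a=-1 b=1/2 c=0 d=0
  seg 1: a=0 b=1/2 c=0 d=0
S(3/2) = -1/4

Δ: Δ0=1/2, Δ1=1/2
row 1: diag=8, rhs=0; c'=1/4, d'=0
back: M1=0
M: M0=0, M1=0, M2=0
seg 0: a=-1, c=M0/2=0, d=(M1−M0)/(6·2)=0, b=Δ0−h0·(2M0+M1)/6=1/2
seg 1: a=0, c=M1/2=0, d=(M2−M1)/(6·2)=0, b=Δ1−h1·(2M1+M2)/6=1/2
t_q=3/2 → seg 0, τ=3/2; S=-1+1/2·τ+0·τ²+0·τ³=-1/4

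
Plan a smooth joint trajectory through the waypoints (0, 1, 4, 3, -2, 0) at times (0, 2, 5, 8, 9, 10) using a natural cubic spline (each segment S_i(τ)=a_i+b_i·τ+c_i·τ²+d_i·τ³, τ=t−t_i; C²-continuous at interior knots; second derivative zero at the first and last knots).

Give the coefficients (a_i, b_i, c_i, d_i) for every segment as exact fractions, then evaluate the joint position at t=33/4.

Δ: Δ0=1/2, Δ1=1, Δ2=-1/3, Δ3=-5, Δ4=2
row 1: diag=10, rhs=3; c'=3/10, d'=3/10
row 2: denom=12−3·3/10=111/10; d'=(-8−3·3/10)/(111/10)=-89/111
row 3: denom=8−3·10/37=266/37; d'=(-28−3·-89/111)/(266/37)=-947/266
row 4: denom=4−1·37/266=1027/266; d'=(42−1·-947/266)/(1027/266)=12119/1027
back: M4=12119/1027
back: M3=-947/266−37/266·12119/1027=-5342/1027
back: M2=-89/111−10/37·-5342/1027=1861/3081
back: M1=3/10−3/10·1861/3081=122/1027
M: M0=0, M1=122/1027, M2=1861/3081, M3=-5342/1027, M4=12119/1027, M5=0
seg 0: a=0, c=M0/2=0, d=(M1−M0)/(6·2)=61/6162, b=Δ0−h0·(2M0+M1)/6=2837/6162
seg 1: a=1, c=M1/2=61/1027, d=(M2−M1)/(6·3)=115/4266, b=Δ1−h1·(2M1+M2)/6=3569/6162
seg 2: a=4, c=M2/2=1861/6162, d=(M3−M2)/(6·3)=-17887/55458, b=Δ2−h2·(2M2+M3)/6=5125/3081
seg 3: a=3, c=M3/2=-2671/1027, d=(M4−M3)/(6·1)=17461/6162, b=Δ3−h3·(2M3+M4)/6=-32245/6162
seg 4: a=-2, c=M4/2=12119/2054, d=(M5−M4)/(6·1)=-12119/6162, b=Δ4−h4·(2M4+M5)/6=-5957/3081
t_q=33/4 → seg 3, τ=1/4; S=3+-32245/6162·τ+-2671/1027·τ²+17461/6162·τ³=206847/131456

  seg 0: a=0 b=2837/6162 c=0 d=61/6162
  seg 1: a=1 b=3569/6162 c=61/1027 d=115/4266
  seg 2: a=4 b=5125/3081 c=1861/6162 d=-17887/55458
  seg 3: a=3 b=-32245/6162 c=-2671/1027 d=17461/6162
  seg 4: a=-2 b=-5957/3081 c=12119/2054 d=-12119/6162
S(33/4) = 206847/131456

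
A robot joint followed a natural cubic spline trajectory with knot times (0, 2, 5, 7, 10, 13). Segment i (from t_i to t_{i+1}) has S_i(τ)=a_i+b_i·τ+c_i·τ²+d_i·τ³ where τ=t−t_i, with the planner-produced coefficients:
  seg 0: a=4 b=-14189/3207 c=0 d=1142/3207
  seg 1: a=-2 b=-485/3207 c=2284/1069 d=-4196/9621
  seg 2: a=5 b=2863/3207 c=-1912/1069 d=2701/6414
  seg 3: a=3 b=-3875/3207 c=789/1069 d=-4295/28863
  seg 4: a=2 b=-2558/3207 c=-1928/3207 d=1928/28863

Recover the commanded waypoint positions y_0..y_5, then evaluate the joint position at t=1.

y_0=4 y_1=-2 y_2=5 y_3=3 y_4=2 y_5=-4
S(1) = -73/1069

y_0 = S_0(0) = a_0 = 4
y_1 = S_1(0) = a_1 = -2
y_2 = S_2(0) = a_2 = 5
y_3 = S_3(0) = a_3 = 3
y_4 = S_4(0) = a_4 = 2
y_5 = S_4(3) = -4
t_q=1 is in segment 0 (τ=1); S_0(τ)=-73/1069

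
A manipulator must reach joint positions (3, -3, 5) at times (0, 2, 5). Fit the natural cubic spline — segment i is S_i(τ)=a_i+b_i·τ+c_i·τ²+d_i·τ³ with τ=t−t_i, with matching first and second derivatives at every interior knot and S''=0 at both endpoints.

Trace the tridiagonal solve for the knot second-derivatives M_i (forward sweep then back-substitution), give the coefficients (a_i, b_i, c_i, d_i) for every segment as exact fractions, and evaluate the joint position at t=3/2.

  seg 0: a=3 b=-62/15 c=0 d=17/60
  seg 1: a=-3 b=-11/15 c=17/10 d=-17/90
S(3/2) = -359/160

Δ: Δ0=-3, Δ1=8/3
row 1: diag=10, rhs=34; c'=3/10, d'=17/5
back: M1=17/5
M: M0=0, M1=17/5, M2=0
seg 0: a=3, c=M0/2=0, d=(M1−M0)/(6·2)=17/60, b=Δ0−h0·(2M0+M1)/6=-62/15
seg 1: a=-3, c=M1/2=17/10, d=(M2−M1)/(6·3)=-17/90, b=Δ1−h1·(2M1+M2)/6=-11/15
t_q=3/2 → seg 0, τ=3/2; S=3+-62/15·τ+0·τ²+17/60·τ³=-359/160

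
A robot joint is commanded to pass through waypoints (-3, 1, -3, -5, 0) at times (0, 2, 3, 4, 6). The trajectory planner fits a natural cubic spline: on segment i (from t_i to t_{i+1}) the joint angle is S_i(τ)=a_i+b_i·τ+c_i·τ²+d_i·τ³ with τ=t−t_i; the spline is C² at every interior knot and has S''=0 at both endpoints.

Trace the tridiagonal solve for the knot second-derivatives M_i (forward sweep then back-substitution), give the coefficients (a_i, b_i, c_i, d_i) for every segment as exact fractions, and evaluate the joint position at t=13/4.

Δ: Δ0=2, Δ1=-4, Δ2=-2, Δ3=5/2
row 1: diag=6, rhs=-36; c'=1/6, d'=-6
row 2: denom=4−1·1/6=23/6; d'=(12−1·-6)/(23/6)=108/23
row 3: denom=6−1·6/23=132/23; d'=(27−1·108/23)/(132/23)=171/44
back: M3=171/44
back: M2=108/23−6/23·171/44=81/22
back: M1=-6−1/6·81/22=-291/44
M: M0=0, M1=-291/44, M2=81/22, M3=171/44, M4=0
seg 0: a=-3, c=M0/2=0, d=(M1−M0)/(6·2)=-97/176, b=Δ0−h0·(2M0+M1)/6=185/44
seg 1: a=1, c=M1/2=-291/88, d=(M2−M1)/(6·1)=151/88, b=Δ1−h1·(2M1+M2)/6=-53/22
seg 2: a=-3, c=M2/2=81/44, d=(M3−M2)/(6·1)=3/88, b=Δ2−h2·(2M2+M3)/6=-31/8
seg 3: a=-5, c=M3/2=171/88, d=(M4−M3)/(6·2)=-57/176, b=Δ3−h3·(2M3+M4)/6=-1/11
t_q=13/4 → seg 2, τ=1/4; S=-3+-31/8·τ+81/44·τ²+3/88·τ³=-21701/5632

  seg 0: a=-3 b=185/44 c=0 d=-97/176
  seg 1: a=1 b=-53/22 c=-291/88 d=151/88
  seg 2: a=-3 b=-31/8 c=81/44 d=3/88
  seg 3: a=-5 b=-1/11 c=171/88 d=-57/176
S(13/4) = -21701/5632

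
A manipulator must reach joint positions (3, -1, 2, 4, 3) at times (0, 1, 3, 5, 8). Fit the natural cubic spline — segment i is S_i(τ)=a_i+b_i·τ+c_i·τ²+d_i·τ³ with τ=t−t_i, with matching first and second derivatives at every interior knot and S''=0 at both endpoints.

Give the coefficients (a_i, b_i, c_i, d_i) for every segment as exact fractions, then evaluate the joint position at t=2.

  seg 0: a=3 b=-1565/312 c=0 d=317/312
  seg 1: a=-1 b=-307/156 c=317/104 d=-205/312
  seg 2: a=2 b=365/156 c=-93/104 d=35/312
  seg 3: a=4 b=17/156 c=-23/104 d=23/936
S(2) = -15/26

Δ: Δ0=-4, Δ1=3/2, Δ2=1, Δ3=-1/3
row 1: diag=6, rhs=33; c'=1/3, d'=11/2
row 2: denom=8−2·1/3=22/3; d'=(-3−2·11/2)/(22/3)=-21/11
row 3: denom=10−2·3/11=104/11; d'=(-8−2·-21/11)/(104/11)=-23/52
back: M3=-23/52
back: M2=-21/11−3/11·-23/52=-93/52
back: M1=11/2−1/3·-93/52=317/52
M: M0=0, M1=317/52, M2=-93/52, M3=-23/52, M4=0
seg 0: a=3, c=M0/2=0, d=(M1−M0)/(6·1)=317/312, b=Δ0−h0·(2M0+M1)/6=-1565/312
seg 1: a=-1, c=M1/2=317/104, d=(M2−M1)/(6·2)=-205/312, b=Δ1−h1·(2M1+M2)/6=-307/156
seg 2: a=2, c=M2/2=-93/104, d=(M3−M2)/(6·2)=35/312, b=Δ2−h2·(2M2+M3)/6=365/156
seg 3: a=4, c=M3/2=-23/104, d=(M4−M3)/(6·3)=23/936, b=Δ3−h3·(2M3+M4)/6=17/156
t_q=2 → seg 1, τ=1; S=-1+-307/156·τ+317/104·τ²+-205/312·τ³=-15/26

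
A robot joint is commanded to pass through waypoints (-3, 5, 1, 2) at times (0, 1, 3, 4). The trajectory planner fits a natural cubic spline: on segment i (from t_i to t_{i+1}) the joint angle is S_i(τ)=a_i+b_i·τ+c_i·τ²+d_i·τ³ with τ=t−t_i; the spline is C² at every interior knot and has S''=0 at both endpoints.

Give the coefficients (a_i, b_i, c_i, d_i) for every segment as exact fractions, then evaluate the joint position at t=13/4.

Δ: Δ0=8, Δ1=-2, Δ2=1
row 1: diag=6, rhs=-60; c'=1/3, d'=-10
row 2: denom=6−2·1/3=16/3; d'=(18−2·-10)/(16/3)=57/8
back: M2=57/8
back: M1=-10−1/3·57/8=-99/8
M: M0=0, M1=-99/8, M2=57/8, M3=0
seg 0: a=-3, c=M0/2=0, d=(M1−M0)/(6·1)=-33/16, b=Δ0−h0·(2M0+M1)/6=161/16
seg 1: a=5, c=M1/2=-99/16, d=(M2−M1)/(6·2)=13/8, b=Δ1−h1·(2M1+M2)/6=31/8
seg 2: a=1, c=M2/2=57/16, d=(M3−M2)/(6·1)=-19/16, b=Δ2−h2·(2M2+M3)/6=-11/8
t_q=13/4 → seg 2, τ=1/4; S=1+-11/8·τ+57/16·τ²+-19/16·τ³=881/1024

  seg 0: a=-3 b=161/16 c=0 d=-33/16
  seg 1: a=5 b=31/8 c=-99/16 d=13/8
  seg 2: a=1 b=-11/8 c=57/16 d=-19/16
S(13/4) = 881/1024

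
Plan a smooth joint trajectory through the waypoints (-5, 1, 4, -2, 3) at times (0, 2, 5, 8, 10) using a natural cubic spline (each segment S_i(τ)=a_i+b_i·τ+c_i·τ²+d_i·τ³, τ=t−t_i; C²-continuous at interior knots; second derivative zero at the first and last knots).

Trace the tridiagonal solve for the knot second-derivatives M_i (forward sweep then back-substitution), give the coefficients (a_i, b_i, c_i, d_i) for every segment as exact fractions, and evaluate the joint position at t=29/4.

  seg 0: a=-5 b=1081/340 c=0 d=-61/1360
  seg 1: a=1 b=449/170 c=-183/680 d=-63/680
  seg 2: a=4 b=-59/40 c=-75/68 d=631/2040
  seg 3: a=-2 b=22/85 c=1143/680 d=-381/1360
S(29/4) = -60019/43520

Δ: Δ0=3, Δ1=1, Δ2=-2, Δ3=5/2
row 1: diag=10, rhs=-12; c'=3/10, d'=-6/5
row 2: denom=12−3·3/10=111/10; d'=(-18−3·-6/5)/(111/10)=-48/37
row 3: denom=10−3·10/37=340/37; d'=(27−3·-48/37)/(340/37)=1143/340
back: M3=1143/340
back: M2=-48/37−10/37·1143/340=-75/34
back: M1=-6/5−3/10·-75/34=-183/340
M: M0=0, M1=-183/340, M2=-75/34, M3=1143/340, M4=0
seg 0: a=-5, c=M0/2=0, d=(M1−M0)/(6·2)=-61/1360, b=Δ0−h0·(2M0+M1)/6=1081/340
seg 1: a=1, c=M1/2=-183/680, d=(M2−M1)/(6·3)=-63/680, b=Δ1−h1·(2M1+M2)/6=449/170
seg 2: a=4, c=M2/2=-75/68, d=(M3−M2)/(6·3)=631/2040, b=Δ2−h2·(2M2+M3)/6=-59/40
seg 3: a=-2, c=M3/2=1143/680, d=(M4−M3)/(6·2)=-381/1360, b=Δ3−h3·(2M3+M4)/6=22/85
t_q=29/4 → seg 2, τ=9/4; S=4+-59/40·τ+-75/68·τ²+631/2040·τ³=-60019/43520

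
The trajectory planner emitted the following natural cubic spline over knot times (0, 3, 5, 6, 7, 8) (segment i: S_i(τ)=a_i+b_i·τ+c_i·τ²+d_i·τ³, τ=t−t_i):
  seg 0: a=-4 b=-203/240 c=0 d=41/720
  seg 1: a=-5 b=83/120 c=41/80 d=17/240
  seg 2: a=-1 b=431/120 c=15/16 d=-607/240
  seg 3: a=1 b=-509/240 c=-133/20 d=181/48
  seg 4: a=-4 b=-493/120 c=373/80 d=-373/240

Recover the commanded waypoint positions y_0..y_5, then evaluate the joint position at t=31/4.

y_0=-4 y_1=-5 y_2=-1 y_3=1 y_4=-4 y_5=-5
S(31/4) = -5237/1024

y_0 = S_0(0) = a_0 = -4
y_1 = S_1(0) = a_1 = -5
y_2 = S_2(0) = a_2 = -1
y_3 = S_3(0) = a_3 = 1
y_4 = S_4(0) = a_4 = -4
y_5 = S_4(1) = -5
t_q=31/4 is in segment 4 (τ=3/4); S_4(τ)=-5237/1024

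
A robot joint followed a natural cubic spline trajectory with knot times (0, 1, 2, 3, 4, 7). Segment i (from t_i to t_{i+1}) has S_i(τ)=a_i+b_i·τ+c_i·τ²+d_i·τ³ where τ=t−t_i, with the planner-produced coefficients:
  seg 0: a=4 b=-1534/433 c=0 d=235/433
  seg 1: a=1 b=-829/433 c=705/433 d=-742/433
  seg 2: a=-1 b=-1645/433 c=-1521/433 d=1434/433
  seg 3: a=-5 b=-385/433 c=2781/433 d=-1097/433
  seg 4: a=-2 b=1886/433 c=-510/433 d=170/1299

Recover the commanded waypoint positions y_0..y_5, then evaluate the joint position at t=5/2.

y_0=4 y_1=1 y_2=-1 y_3=-5 y_4=-2 y_5=4
S(5/2) = -2913/866

y_0 = S_0(0) = a_0 = 4
y_1 = S_1(0) = a_1 = 1
y_2 = S_2(0) = a_2 = -1
y_3 = S_3(0) = a_3 = -5
y_4 = S_4(0) = a_4 = -2
y_5 = S_4(3) = 4
t_q=5/2 is in segment 2 (τ=1/2); S_2(τ)=-2913/866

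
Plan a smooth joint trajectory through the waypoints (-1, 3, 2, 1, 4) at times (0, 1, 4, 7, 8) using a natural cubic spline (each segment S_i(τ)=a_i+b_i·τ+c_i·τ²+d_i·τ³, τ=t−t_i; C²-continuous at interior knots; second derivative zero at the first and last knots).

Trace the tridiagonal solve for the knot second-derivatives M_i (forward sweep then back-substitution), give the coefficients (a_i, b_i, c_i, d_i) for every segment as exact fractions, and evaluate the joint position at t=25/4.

  seg 0: a=-1 b=2843/624 c=0 d=-347/624
  seg 1: a=3 b=901/312 c=-347/208 d=371/1872
  seg 2: a=2 b=-85/48 c=3/26 d=227/1872
  seg 3: a=1 b=685/312 c=251/208 d=-251/624
S(25/4) = -253/13312

Δ: Δ0=4, Δ1=-1/3, Δ2=-1/3, Δ3=3
row 1: diag=8, rhs=-26; c'=3/8, d'=-13/4
row 2: denom=12−3·3/8=87/8; d'=(0−3·-13/4)/(87/8)=26/29
row 3: denom=8−3·8/29=208/29; d'=(20−3·26/29)/(208/29)=251/104
back: M3=251/104
back: M2=26/29−8/29·251/104=3/13
back: M1=-13/4−3/8·3/13=-347/104
M: M0=0, M1=-347/104, M2=3/13, M3=251/104, M4=0
seg 0: a=-1, c=M0/2=0, d=(M1−M0)/(6·1)=-347/624, b=Δ0−h0·(2M0+M1)/6=2843/624
seg 1: a=3, c=M1/2=-347/208, d=(M2−M1)/(6·3)=371/1872, b=Δ1−h1·(2M1+M2)/6=901/312
seg 2: a=2, c=M2/2=3/26, d=(M3−M2)/(6·3)=227/1872, b=Δ2−h2·(2M2+M3)/6=-85/48
seg 3: a=1, c=M3/2=251/208, d=(M4−M3)/(6·1)=-251/624, b=Δ3−h3·(2M3+M4)/6=685/312
t_q=25/4 → seg 2, τ=9/4; S=2+-85/48·τ+3/26·τ²+227/1872·τ³=-253/13312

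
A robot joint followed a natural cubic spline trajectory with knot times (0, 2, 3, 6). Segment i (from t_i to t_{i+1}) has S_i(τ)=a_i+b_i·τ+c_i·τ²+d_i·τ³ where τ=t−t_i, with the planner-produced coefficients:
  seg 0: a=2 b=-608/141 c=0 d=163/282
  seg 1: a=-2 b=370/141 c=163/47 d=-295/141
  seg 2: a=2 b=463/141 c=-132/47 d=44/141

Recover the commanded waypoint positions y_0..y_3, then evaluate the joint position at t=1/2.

y_0 = S_0(0) = a_0 = 2
y_1 = S_1(0) = a_1 = -2
y_2 = S_2(0) = a_2 = 2
y_3 = S_2(3) = -5
t_q=1/2 is in segment 0 (τ=1/2); S_0(τ)=-63/752

y_0=2 y_1=-2 y_2=2 y_3=-5
S(1/2) = -63/752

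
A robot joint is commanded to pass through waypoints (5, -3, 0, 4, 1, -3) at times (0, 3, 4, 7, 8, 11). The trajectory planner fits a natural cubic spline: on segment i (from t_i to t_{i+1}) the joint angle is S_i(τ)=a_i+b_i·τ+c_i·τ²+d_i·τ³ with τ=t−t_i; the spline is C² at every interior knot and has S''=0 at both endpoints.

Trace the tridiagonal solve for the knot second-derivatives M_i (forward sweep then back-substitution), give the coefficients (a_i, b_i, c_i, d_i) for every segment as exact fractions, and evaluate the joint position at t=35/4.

Δ: Δ0=-8/3, Δ1=3, Δ2=4/3, Δ3=-3, Δ4=-4/3
row 1: diag=8, rhs=34; c'=1/8, d'=17/4
row 2: denom=8−1·1/8=63/8; d'=(-10−1·17/4)/(63/8)=-38/21
row 3: denom=8−3·8/21=48/7; d'=(-26−3·-38/21)/(48/7)=-3
row 4: denom=8−1·7/48=377/48; d'=(10−1·-3)/(377/48)=48/29
back: M4=48/29
back: M3=-3−7/48·48/29=-94/29
back: M2=-38/21−8/21·-94/29=-50/87
back: M1=17/4−1/8·-50/87=376/87
M: M0=0, M1=376/87, M2=-50/87, M3=-94/29, M4=48/29, M5=0
seg 0: a=5, c=M0/2=0, d=(M1−M0)/(6·3)=188/783, b=Δ0−h0·(2M0+M1)/6=-140/29
seg 1: a=-3, c=M1/2=188/87, d=(M2−M1)/(6·1)=-71/87, b=Δ1−h1·(2M1+M2)/6=48/29
seg 2: a=0, c=M2/2=-25/87, d=(M3−M2)/(6·3)=-4/27, b=Δ2−h2·(2M2+M3)/6=307/87
seg 3: a=4, c=M3/2=-47/29, d=(M4−M3)/(6·1)=71/87, b=Δ3−h3·(2M3+M4)/6=-191/87
seg 4: a=1, c=M4/2=24/29, d=(M5−M4)/(6·3)=-8/87, b=Δ4−h4·(2M4+M5)/6=-260/87
t_q=35/4 → seg 4, τ=3/4; S=1+-260/87·τ+24/29·τ²+-8/87·τ³=-189/232

  seg 0: a=5 b=-140/29 c=0 d=188/783
  seg 1: a=-3 b=48/29 c=188/87 d=-71/87
  seg 2: a=0 b=307/87 c=-25/87 d=-4/27
  seg 3: a=4 b=-191/87 c=-47/29 d=71/87
  seg 4: a=1 b=-260/87 c=24/29 d=-8/87
S(35/4) = -189/232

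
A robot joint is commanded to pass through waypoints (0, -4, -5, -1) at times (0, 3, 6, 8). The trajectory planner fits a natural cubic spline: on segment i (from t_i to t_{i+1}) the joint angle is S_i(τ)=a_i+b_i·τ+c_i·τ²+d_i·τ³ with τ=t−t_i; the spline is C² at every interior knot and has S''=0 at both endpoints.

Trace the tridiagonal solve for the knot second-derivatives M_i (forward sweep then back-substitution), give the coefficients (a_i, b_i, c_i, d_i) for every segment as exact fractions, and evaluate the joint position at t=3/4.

Δ: Δ0=-4/3, Δ1=-1/3, Δ2=2
row 1: diag=12, rhs=6; c'=1/4, d'=1/2
row 2: denom=10−3·1/4=37/4; d'=(14−3·1/2)/(37/4)=50/37
back: M2=50/37
back: M1=1/2−1/4·50/37=6/37
M: M0=0, M1=6/37, M2=50/37, M3=0
seg 0: a=0, c=M0/2=0, d=(M1−M0)/(6·3)=1/111, b=Δ0−h0·(2M0+M1)/6=-157/111
seg 1: a=-4, c=M1/2=3/37, d=(M2−M1)/(6·3)=22/333, b=Δ1−h1·(2M1+M2)/6=-130/111
seg 2: a=-5, c=M2/2=25/37, d=(M3−M2)/(6·2)=-25/222, b=Δ2−h2·(2M2+M3)/6=122/111
t_q=3/4 → seg 0, τ=3/4; S=0+-157/111·τ+0·τ²+1/111·τ³=-2503/2368

  seg 0: a=0 b=-157/111 c=0 d=1/111
  seg 1: a=-4 b=-130/111 c=3/37 d=22/333
  seg 2: a=-5 b=122/111 c=25/37 d=-25/222
S(3/4) = -2503/2368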